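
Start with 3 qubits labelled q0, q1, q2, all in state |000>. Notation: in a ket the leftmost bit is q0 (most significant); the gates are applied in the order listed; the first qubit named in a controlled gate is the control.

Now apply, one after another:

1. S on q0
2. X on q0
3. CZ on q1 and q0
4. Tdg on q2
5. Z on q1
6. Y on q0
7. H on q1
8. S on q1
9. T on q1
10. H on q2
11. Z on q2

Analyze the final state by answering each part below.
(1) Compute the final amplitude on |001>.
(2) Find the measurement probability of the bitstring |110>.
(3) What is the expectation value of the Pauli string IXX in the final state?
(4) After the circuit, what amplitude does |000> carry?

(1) The final state's coefficient on |001> equals I/2.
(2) The probability of measuring |110> is 0.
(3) The observable IXX averages to sqrt(2)/2.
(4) The final state's coefficient on |000> equals -I/2.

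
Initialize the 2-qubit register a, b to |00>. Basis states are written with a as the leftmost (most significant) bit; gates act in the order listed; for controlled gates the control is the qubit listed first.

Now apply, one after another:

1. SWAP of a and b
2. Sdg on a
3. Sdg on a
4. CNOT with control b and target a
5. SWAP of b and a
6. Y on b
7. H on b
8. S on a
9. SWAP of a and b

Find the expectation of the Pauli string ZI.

The expectation value of ZI is 0.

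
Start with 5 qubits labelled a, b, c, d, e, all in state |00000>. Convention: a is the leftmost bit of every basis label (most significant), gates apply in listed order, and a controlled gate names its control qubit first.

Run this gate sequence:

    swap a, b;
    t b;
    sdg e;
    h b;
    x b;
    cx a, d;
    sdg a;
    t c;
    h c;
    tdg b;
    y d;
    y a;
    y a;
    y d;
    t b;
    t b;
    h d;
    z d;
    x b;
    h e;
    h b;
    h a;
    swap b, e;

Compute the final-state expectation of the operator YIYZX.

In the final state, YIYZX has expectation 0.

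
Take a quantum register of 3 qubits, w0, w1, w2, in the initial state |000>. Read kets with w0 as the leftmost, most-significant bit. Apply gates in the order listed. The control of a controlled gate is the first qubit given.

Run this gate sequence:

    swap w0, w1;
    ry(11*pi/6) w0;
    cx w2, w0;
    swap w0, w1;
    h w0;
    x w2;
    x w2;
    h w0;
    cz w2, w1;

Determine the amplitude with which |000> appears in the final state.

The amplitude on |000> is -sqrt(6)/4 - sqrt(2)/4.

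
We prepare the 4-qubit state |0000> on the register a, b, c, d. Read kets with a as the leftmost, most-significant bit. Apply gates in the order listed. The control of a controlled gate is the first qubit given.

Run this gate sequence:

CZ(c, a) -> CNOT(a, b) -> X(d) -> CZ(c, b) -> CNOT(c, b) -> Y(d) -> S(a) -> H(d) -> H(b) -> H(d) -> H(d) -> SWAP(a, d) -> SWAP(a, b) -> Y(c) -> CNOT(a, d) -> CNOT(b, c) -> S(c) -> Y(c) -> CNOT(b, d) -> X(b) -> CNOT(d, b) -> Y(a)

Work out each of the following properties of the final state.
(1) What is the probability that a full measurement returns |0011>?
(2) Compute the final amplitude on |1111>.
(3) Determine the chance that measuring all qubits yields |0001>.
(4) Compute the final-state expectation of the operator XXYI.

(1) A full measurement returns |0011> with probability 0.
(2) The amplitude on |1111> is -1/2.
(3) The probability of measuring |0001> is 1/4.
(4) In the final state, XXYI has expectation -1.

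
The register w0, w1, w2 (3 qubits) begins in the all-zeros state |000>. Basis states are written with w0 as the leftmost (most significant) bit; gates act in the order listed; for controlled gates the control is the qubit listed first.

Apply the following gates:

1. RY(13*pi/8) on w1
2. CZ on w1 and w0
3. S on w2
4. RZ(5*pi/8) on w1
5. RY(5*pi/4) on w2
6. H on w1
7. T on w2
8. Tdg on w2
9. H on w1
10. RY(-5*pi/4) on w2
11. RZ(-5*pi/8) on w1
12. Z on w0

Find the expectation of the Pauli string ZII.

The expectation value of ZII is 1. Key observation: the block from step 4 through step 11 cancels to the identity and can be dropped.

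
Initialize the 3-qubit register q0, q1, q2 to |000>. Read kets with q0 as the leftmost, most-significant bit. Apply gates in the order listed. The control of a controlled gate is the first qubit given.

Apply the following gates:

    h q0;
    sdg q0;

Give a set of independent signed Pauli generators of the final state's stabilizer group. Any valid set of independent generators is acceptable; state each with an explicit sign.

One valid set of independent stabilizer generators is -YII, +IZI, +IIZ (any independent generating set of the same group is equally correct).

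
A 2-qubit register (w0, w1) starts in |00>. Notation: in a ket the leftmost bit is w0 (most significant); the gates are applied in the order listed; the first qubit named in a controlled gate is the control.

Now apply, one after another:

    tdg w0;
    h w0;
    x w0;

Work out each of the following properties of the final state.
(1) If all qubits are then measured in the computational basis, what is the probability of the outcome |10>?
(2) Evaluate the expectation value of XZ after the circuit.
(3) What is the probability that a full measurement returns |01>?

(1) A full measurement returns |10> with probability 1/2.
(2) The expectation value of XZ is 1.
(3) A full measurement returns |01> with probability 0.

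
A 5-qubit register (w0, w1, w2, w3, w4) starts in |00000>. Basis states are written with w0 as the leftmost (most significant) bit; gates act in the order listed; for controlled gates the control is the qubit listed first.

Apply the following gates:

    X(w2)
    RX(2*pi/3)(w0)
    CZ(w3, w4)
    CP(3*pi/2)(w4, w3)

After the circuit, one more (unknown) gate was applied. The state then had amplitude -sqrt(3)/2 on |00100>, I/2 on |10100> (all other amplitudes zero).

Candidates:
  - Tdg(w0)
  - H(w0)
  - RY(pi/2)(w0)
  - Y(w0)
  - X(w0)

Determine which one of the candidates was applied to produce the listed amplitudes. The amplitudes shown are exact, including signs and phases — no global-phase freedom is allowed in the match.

The applied gate was Y(w0).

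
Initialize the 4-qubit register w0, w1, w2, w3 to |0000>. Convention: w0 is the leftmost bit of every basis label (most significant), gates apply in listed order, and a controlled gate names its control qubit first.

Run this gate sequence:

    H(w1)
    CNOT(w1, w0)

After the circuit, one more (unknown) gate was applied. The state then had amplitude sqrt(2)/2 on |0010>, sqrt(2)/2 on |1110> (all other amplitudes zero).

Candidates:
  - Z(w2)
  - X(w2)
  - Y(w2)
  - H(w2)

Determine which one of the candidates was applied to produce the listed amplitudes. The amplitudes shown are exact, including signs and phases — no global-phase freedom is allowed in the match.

The unique candidate consistent with the amplitudes is X(w2).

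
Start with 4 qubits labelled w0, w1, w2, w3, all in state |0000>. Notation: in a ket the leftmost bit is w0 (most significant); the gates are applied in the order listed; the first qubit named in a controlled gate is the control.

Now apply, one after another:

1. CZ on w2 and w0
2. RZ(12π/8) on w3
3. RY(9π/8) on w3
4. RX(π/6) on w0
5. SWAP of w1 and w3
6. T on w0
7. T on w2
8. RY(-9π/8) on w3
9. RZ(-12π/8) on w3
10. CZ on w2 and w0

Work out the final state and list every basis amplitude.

The final amplitudes are (2 - sqrt(sqrt(2) + 2))*(sqrt(2) + sqrt(6))/16 on |0000>, sqrt(2)*I*sqrt(2 - sqrt(2))/16 + sqrt(6)*I*sqrt(2 - sqrt(2))/16 on |0001>, 0 on |0010>, 0 on |0011>, sqrt(2 - sqrt(2))*(-sqrt(6) - sqrt(2))/16 on |0100>, -I*(sqrt(2) + sqrt(6))*(sqrt(sqrt(2) + 2) + 2)/16 on |0101>, 0 on |0110>, 0 on |0111>, (2 - sqrt(sqrt(2) + 2))*(-sqrt(6) + sqrt(2))*exp(3*I*pi/4)/16 on |1000>, sqrt(2)*exp(-3*I*pi/4)*sin(7*pi/16)*cos(7*pi/16)/4 - sqrt(6)*exp(-3*I*pi/4)*sin(7*pi/16)*cos(7*pi/16)/4 on |1001>, 0 on |1010>, 0 on |1011>, -sqrt(2)*exp(3*I*pi/4)*sin(7*pi/16)*cos(7*pi/16)/4 + sqrt(6)*exp(3*I*pi/4)*sin(7*pi/16)*cos(7*pi/16)/4 on |1100>, (-sqrt(6) + sqrt(2))*(sqrt(sqrt(2) + 2) + 2)*exp(I*pi/4)/16 on |1101>, 0 on |1110>, 0 on |1111>.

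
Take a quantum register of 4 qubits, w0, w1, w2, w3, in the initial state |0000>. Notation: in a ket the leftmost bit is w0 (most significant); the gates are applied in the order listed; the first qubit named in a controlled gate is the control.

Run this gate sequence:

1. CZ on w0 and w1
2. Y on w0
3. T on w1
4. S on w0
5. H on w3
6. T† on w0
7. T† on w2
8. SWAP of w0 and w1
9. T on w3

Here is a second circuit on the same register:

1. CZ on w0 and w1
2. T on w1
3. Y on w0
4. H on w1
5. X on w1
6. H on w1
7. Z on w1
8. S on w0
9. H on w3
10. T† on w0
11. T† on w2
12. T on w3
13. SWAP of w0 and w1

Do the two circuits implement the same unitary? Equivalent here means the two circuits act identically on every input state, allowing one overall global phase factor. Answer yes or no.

Yes, they are equivalent — the unitaries differ by at most a global phase.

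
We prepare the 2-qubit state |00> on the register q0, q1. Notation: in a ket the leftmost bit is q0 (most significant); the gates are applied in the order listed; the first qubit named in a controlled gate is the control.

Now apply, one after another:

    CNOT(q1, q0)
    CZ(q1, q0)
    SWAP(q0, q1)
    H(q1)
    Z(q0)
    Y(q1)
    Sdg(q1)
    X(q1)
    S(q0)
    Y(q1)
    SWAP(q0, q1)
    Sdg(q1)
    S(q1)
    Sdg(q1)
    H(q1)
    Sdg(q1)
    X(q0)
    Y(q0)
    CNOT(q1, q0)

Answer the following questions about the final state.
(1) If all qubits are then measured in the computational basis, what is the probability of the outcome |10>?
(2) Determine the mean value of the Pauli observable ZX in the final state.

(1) Outcome |10> occurs with probability 1/4.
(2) The expectation value of ZX is 1.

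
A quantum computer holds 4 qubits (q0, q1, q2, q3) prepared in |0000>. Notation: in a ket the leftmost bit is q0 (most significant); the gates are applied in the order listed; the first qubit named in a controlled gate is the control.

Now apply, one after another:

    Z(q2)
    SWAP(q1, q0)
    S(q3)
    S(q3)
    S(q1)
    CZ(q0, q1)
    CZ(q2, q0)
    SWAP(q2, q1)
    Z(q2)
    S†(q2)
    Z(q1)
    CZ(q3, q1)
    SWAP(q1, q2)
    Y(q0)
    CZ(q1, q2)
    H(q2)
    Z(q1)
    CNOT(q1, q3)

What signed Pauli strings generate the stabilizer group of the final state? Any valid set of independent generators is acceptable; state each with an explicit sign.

The stabilizer group can be generated by +IIXI, -ZIII, +IZII, +IIIZ, among other valid generating sets.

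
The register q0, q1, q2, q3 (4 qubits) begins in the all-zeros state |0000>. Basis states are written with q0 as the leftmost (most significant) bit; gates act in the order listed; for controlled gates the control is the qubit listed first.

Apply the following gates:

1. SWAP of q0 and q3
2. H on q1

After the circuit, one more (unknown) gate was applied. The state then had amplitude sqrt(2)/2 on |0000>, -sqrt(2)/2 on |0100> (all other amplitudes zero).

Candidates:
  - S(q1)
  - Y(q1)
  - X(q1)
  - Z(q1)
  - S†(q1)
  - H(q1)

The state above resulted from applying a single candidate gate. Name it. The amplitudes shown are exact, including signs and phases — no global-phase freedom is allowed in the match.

The unique candidate consistent with the amplitudes is Z(q1).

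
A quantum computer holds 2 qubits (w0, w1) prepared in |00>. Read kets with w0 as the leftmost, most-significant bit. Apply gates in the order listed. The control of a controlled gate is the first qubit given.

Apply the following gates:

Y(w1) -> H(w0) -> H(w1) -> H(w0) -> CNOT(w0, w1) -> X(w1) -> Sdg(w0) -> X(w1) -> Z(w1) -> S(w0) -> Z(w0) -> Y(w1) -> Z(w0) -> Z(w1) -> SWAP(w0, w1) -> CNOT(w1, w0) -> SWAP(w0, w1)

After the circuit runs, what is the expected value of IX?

The expectation value of IX is 1.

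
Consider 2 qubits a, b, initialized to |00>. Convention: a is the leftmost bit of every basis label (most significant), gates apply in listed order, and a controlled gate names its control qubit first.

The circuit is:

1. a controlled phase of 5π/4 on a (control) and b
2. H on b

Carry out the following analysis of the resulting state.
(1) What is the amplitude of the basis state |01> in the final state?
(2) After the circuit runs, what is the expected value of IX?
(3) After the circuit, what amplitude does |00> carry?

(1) The final state's coefficient on |01> equals sqrt(2)/2.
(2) The observable IX averages to 1.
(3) The amplitude on |00> is sqrt(2)/2.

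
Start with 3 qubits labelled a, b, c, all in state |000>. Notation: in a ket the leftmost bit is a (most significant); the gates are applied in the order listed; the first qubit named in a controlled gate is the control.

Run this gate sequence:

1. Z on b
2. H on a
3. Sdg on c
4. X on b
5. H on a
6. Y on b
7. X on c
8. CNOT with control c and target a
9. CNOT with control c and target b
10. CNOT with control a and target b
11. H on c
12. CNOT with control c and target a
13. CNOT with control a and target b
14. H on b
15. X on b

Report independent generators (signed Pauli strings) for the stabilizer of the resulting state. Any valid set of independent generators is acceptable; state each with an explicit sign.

The final state is stabilized by the group generated by +XZX, -IXZ, -ZIZ; other independent generating sets are equally valid.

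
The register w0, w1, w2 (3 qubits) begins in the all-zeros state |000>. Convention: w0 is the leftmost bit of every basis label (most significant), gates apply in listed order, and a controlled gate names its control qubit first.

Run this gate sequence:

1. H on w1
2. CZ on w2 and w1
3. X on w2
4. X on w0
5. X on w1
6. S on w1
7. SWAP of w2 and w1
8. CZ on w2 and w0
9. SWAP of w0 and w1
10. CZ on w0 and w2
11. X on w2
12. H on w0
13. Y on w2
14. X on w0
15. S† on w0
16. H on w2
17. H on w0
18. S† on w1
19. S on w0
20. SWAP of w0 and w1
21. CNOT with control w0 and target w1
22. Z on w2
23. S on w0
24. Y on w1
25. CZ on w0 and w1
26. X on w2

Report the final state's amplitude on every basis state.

The resulting statevector has amplitude 0 on |000>, 0 on |001>, 0 on |010>, 0 on |011>, -I/2 on |100>, 1/2 on |101>, -I/2 on |110>, 1/2 on |111>.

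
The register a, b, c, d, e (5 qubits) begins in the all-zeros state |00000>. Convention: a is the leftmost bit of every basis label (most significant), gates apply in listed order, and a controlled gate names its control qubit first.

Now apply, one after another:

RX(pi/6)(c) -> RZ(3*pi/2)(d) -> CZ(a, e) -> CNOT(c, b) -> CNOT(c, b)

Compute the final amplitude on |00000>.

The final state's coefficient on |00000> equals (-sqrt(6) - sqrt(2))*exp(I*pi/4)/4.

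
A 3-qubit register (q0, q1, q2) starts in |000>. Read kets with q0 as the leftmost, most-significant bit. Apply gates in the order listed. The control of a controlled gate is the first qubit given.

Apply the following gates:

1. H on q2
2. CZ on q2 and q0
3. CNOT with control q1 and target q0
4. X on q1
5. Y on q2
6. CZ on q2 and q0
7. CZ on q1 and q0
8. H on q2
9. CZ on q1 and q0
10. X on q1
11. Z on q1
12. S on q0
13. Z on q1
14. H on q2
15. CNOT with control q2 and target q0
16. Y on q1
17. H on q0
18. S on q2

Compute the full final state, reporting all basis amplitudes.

The resulting statevector has amplitude 0 on |000>, 0 on |001>, 1/2 on |010>, -I/2 on |011>, 0 on |100>, 0 on |101>, 1/2 on |110>, I/2 on |111>.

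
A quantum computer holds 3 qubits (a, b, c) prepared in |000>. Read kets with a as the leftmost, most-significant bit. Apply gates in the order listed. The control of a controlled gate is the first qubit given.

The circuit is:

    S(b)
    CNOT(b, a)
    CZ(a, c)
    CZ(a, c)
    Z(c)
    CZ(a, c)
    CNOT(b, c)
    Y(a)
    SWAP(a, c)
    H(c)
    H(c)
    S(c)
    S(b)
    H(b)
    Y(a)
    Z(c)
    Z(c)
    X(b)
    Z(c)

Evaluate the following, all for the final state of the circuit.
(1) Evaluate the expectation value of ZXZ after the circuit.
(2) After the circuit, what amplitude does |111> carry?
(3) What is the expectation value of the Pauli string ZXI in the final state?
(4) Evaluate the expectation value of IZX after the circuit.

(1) In the final state, ZXZ has expectation 1.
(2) |111> carries amplitude sqrt(2)*I/2 in the final state.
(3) The expectation value of ZXI is -1.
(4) The expectation value of IZX is 0.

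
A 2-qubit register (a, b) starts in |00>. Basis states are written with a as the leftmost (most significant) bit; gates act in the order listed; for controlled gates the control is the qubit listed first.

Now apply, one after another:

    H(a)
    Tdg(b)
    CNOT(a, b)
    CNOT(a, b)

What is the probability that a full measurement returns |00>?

The probability of measuring |00> is 1/2. Key observation: the block from step 3 through step 4 cancels to the identity and can be dropped.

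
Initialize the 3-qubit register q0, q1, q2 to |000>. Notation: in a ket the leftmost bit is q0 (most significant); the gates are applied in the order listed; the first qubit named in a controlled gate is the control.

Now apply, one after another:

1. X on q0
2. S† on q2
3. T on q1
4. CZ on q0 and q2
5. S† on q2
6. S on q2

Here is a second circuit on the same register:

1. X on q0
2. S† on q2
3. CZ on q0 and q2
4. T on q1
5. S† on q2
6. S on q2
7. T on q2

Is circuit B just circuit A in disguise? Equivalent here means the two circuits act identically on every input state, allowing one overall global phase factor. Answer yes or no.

No, they are not equivalent — no single phase factor reconciles the two unitaries.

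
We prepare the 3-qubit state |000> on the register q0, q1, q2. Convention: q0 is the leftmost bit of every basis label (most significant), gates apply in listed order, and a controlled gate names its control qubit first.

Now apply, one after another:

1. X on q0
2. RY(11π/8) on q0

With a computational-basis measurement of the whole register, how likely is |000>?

The probability of measuring |000> is sin(5*pi/16)**2.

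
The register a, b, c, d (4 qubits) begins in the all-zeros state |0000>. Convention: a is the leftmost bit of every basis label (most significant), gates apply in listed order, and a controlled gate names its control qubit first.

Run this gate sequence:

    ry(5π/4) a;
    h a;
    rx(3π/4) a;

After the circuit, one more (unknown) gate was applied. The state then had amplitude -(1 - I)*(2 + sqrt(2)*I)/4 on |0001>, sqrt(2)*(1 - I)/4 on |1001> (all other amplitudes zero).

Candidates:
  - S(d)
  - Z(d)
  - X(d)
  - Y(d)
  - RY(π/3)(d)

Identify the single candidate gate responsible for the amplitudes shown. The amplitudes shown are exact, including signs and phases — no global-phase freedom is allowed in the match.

The unique candidate consistent with the amplitudes is Y(d).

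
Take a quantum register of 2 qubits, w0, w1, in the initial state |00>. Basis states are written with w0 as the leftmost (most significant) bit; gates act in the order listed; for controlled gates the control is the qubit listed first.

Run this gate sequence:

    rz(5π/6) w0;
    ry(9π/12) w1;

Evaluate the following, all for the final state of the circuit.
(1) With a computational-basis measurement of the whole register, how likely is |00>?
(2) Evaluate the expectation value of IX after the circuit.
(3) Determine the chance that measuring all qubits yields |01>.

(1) A full measurement returns |00> with probability 1/2 - sqrt(2)/4.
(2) The expectation value of IX is sqrt(2)/2.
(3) Outcome |01> occurs with probability sqrt(2)/4 + 1/2.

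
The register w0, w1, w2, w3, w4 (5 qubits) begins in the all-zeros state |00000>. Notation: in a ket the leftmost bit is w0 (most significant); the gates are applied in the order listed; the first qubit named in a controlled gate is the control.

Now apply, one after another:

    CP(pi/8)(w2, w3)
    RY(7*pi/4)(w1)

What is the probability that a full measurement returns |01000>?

The probability of measuring |01000> is 1/2 - sqrt(2)/4.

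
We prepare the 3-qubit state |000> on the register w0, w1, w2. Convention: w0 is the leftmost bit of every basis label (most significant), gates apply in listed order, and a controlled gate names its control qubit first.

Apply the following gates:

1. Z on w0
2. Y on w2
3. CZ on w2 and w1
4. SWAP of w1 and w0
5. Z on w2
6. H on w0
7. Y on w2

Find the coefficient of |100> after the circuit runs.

The amplitude on |100> is -sqrt(2)/2.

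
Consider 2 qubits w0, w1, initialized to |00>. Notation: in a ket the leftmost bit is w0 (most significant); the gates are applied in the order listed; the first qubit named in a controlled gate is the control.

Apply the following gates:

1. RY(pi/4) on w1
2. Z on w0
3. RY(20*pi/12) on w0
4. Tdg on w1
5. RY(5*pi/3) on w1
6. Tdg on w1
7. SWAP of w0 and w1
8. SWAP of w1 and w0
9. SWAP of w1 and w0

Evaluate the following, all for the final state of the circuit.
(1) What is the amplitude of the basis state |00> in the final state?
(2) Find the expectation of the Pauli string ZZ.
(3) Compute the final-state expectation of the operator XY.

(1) |00> carries amplitude 3*sqrt(sqrt(2) + 2)/8 - sqrt(6 - 3*sqrt(2))*exp(3*I*pi/4)/8 in the final state.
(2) The observable ZZ averages to sqrt(2)/8 + sqrt(3)/8.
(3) The expectation value of XY is 0.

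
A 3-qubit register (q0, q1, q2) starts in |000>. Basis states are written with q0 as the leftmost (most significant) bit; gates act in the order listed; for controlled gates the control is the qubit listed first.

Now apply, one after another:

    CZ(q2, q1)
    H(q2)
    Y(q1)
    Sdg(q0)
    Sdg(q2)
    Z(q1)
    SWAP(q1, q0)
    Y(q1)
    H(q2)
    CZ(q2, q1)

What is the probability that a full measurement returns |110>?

The probability of measuring |110> is 1/2.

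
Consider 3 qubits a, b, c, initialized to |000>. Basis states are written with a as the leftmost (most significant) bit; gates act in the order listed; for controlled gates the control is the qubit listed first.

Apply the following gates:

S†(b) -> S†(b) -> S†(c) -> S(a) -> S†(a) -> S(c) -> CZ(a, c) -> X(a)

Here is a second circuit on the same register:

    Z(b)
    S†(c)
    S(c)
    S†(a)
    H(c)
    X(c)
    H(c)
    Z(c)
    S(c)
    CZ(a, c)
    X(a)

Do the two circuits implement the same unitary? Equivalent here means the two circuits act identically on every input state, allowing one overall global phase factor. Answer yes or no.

No — the two circuits implement different unitaries, even allowing a global phase.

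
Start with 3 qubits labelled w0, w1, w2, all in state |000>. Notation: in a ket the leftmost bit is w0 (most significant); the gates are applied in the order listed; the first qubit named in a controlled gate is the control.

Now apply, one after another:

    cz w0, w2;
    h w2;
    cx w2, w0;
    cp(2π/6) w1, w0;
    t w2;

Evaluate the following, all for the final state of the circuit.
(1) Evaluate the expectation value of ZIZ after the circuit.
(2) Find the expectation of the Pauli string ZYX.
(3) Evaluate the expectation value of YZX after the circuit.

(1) The observable ZIZ averages to 1.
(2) The expectation value of ZYX is 0.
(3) The observable YZX averages to sqrt(2)/2.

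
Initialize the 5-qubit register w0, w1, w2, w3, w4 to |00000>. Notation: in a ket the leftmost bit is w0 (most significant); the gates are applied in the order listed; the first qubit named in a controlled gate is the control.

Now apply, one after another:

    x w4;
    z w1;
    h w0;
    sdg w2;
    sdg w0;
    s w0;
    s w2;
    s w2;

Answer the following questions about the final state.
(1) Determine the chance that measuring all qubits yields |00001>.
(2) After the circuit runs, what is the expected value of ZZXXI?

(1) A full measurement returns |00001> with probability 1/2. Key observation: steps 4-7 multiply out to the identity, so the circuit reduces to the remaining gates.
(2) The expectation value of ZZXXI is 0.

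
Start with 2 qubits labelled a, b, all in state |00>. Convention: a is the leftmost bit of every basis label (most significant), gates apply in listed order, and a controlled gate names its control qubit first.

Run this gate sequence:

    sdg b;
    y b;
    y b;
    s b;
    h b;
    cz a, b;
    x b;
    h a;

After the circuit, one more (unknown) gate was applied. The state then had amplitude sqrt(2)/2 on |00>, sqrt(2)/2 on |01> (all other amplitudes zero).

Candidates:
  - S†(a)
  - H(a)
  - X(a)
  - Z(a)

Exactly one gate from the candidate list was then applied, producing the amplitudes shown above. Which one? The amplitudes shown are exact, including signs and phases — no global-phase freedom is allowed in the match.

It was H(a) that produced the state shown. Key observation: gates 1-4 undo each other exactly, leaving only the rest of the circuit to track.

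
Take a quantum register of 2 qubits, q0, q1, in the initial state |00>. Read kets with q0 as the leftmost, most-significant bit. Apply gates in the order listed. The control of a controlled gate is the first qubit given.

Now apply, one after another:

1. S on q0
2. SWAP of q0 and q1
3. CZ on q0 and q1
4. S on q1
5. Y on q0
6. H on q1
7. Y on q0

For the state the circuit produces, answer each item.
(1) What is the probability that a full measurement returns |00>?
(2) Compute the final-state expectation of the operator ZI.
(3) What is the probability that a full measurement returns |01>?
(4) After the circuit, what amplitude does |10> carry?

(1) A full measurement returns |00> with probability 1/2.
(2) The observable ZI averages to 1.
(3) Outcome |01> occurs with probability 1/2.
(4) The final state's coefficient on |10> equals 0.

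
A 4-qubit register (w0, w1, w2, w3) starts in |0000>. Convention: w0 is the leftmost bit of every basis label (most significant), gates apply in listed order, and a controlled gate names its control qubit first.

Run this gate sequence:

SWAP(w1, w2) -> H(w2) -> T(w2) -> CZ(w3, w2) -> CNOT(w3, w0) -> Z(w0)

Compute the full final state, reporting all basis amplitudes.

After the circuit, the state carries amplitude sqrt(2)/2 on |0000>, sqrt(2)*exp(I*pi/4)/2 on |0010>, and 0 on every other basis state.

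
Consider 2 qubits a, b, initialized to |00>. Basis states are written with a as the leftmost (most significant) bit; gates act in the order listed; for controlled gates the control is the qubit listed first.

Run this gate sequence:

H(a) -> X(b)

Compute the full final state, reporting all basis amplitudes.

After the circuit, the state carries amplitude 0 on |00>, sqrt(2)/2 on |01>, 0 on |10>, sqrt(2)/2 on |11>.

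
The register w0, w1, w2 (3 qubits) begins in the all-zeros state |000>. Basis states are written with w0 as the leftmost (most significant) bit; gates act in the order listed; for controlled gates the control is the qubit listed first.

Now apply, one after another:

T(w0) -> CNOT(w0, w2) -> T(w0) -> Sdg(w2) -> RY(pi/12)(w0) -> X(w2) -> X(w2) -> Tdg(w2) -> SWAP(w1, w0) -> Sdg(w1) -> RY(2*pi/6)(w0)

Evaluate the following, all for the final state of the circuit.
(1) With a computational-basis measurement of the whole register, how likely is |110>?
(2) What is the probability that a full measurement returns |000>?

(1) A full measurement returns |110> with probability -sqrt(6)/32 - sqrt(2)/32 + 1/8.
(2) The probability of measuring |000> is 3*sqrt(2)/32 + 3*sqrt(6)/32 + 3/8.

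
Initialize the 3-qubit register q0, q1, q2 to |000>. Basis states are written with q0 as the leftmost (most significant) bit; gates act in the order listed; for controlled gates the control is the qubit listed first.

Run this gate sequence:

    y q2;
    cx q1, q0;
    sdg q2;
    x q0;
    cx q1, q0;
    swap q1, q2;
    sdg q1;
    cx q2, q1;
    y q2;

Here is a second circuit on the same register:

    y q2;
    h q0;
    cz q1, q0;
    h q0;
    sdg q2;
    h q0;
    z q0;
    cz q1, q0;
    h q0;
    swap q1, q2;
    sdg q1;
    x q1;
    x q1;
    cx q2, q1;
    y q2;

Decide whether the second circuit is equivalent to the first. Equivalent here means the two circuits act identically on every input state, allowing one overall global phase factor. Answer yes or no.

Yes: on every input state the two circuits agree up to one overall phase factor.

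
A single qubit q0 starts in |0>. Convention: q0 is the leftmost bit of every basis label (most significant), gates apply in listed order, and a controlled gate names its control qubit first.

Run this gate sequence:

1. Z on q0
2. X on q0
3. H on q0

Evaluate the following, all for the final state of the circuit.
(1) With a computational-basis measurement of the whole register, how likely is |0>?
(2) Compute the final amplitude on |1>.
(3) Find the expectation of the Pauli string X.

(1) A full measurement returns |0> with probability 1/2.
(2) |1> carries amplitude -sqrt(2)/2 in the final state.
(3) In the final state, X has expectation -1.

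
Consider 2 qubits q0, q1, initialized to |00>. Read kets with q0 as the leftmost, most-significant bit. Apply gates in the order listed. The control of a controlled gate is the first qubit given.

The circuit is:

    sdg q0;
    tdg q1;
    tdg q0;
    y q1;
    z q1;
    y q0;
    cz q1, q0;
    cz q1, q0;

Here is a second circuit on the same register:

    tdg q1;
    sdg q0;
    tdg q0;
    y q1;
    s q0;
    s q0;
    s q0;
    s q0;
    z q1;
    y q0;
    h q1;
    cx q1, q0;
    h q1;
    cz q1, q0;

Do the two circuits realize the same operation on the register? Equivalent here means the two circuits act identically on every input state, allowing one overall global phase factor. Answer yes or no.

No, they are not equivalent — no single phase factor reconciles the two unitaries.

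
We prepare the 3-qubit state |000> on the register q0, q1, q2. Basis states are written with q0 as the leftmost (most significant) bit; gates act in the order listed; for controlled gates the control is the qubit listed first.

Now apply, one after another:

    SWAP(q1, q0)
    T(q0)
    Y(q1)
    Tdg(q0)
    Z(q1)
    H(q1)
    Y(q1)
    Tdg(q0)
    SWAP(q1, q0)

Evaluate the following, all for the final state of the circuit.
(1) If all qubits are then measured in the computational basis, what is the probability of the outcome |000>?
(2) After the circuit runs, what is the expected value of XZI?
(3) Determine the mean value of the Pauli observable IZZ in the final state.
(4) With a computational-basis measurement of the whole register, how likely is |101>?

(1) Outcome |000> occurs with probability 1/2.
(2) In the final state, XZI has expectation 1.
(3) In the final state, IZZ has expectation 1.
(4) Outcome |101> occurs with probability 0.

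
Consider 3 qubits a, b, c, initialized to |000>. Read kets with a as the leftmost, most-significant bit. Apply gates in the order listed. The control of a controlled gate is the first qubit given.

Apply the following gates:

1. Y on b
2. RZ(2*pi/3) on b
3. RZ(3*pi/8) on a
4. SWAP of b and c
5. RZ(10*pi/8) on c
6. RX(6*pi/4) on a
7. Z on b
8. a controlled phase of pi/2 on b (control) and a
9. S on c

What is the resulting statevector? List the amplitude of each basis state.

The resulting statevector has amplitude sqrt(2)*exp(37*I*pi/48)/2 on |001>, -sqrt(2)*exp(13*I*pi/48)/2 on |101>, and 0 on every other basis state.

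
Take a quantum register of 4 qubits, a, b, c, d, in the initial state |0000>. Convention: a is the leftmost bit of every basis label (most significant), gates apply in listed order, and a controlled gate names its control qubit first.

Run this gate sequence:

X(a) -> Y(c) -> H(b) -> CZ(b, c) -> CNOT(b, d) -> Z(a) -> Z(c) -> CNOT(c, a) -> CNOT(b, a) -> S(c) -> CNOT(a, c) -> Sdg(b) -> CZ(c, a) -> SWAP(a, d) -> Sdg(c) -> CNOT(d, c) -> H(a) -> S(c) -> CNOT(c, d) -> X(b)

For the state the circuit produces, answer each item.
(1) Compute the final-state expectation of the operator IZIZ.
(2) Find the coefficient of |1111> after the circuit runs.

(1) In the final state, IZIZ has expectation 1.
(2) The final state's coefficient on |1111> equals -1/2.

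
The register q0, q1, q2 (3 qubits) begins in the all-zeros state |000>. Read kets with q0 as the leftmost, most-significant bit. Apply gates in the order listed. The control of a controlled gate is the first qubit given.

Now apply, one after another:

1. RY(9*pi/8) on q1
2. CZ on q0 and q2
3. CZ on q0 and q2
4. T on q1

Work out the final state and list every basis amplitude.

The final amplitudes are -sin(pi/16) on |000>, exp(I*pi/4)*cos(pi/16) on |010>, and 0 on every other basis state. Key observation: steps 2-3 multiply out to the identity, so the circuit reduces to the remaining gates.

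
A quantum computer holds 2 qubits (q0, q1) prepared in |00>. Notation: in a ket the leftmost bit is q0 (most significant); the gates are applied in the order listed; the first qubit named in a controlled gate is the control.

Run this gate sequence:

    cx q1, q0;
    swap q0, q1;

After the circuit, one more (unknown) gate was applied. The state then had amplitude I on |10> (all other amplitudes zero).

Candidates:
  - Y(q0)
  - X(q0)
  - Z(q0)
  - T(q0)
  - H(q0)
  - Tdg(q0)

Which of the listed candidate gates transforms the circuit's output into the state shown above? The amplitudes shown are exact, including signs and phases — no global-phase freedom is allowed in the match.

The applied gate was Y(q0).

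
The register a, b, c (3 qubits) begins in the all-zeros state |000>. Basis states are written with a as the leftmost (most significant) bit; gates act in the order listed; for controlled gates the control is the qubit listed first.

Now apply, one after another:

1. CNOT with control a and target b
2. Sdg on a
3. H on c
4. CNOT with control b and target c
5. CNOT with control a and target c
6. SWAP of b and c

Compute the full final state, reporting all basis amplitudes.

The final amplitudes are sqrt(2)/2 on |000>, sqrt(2)/2 on |010>, and 0 on every other basis state.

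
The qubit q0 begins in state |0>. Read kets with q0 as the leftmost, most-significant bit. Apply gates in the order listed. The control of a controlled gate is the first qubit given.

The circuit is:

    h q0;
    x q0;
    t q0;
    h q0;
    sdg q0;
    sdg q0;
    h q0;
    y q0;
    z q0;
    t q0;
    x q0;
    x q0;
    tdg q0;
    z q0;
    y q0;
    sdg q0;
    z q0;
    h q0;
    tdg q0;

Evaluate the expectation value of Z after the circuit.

The expectation value of Z is sqrt(2)/2.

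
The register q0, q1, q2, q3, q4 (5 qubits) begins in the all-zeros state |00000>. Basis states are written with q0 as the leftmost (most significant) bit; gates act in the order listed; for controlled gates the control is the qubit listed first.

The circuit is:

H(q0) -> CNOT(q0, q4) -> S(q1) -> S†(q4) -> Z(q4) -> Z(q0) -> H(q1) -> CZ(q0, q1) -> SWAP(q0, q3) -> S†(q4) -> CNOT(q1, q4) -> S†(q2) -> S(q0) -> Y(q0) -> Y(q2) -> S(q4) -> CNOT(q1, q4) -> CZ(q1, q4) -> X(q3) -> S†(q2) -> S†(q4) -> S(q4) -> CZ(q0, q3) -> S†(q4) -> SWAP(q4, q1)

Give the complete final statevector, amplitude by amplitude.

The final amplitudes are -I/2 on |10110>, 1/2 on |10111>, -I/2 on |11100>, -1/2 on |11101>, and 0 on every other basis state.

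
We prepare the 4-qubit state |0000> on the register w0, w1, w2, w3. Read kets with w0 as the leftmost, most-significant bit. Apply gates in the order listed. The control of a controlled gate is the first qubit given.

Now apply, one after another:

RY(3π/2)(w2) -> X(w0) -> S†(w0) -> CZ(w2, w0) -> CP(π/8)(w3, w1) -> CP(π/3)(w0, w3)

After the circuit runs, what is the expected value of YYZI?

The expectation value of YYZI is 0.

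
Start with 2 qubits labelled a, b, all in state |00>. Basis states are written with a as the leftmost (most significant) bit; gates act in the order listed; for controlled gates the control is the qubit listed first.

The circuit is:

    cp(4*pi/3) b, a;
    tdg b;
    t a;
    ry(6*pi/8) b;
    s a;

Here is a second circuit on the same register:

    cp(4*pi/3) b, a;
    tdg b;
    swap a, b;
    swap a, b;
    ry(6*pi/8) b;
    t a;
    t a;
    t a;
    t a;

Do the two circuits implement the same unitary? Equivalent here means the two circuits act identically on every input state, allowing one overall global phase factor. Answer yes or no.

No, they are not equivalent — no single phase factor reconciles the two unitaries.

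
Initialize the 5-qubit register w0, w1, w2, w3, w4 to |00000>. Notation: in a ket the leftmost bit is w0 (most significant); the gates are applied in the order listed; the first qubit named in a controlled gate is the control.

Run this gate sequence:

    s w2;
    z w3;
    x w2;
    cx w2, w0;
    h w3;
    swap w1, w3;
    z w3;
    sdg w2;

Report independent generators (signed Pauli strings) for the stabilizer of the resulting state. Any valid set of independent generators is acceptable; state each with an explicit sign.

The stabilizer group can be generated by +IXIII, -ZIIII, -IIZII, +IIIZI, +IIIIZ, among other valid generating sets.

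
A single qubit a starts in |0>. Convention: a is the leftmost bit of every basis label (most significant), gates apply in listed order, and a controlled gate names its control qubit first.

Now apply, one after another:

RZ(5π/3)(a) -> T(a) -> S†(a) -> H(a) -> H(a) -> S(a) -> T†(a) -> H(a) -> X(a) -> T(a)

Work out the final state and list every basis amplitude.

The resulting statevector has amplitude -sqrt(2)*exp(I*pi/6)/2 on |0>, -sqrt(2)*exp(5*I*pi/12)/2 on |1>. Key observation: steps 2-7 multiply out to the identity, so the circuit reduces to the remaining gates.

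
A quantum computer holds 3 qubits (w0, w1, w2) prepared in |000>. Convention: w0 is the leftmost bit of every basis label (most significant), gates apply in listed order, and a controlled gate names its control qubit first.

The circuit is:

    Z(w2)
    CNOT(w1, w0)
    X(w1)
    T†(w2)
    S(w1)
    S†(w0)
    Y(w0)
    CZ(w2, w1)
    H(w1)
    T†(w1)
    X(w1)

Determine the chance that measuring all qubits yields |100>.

Outcome |100> occurs with probability 1/2.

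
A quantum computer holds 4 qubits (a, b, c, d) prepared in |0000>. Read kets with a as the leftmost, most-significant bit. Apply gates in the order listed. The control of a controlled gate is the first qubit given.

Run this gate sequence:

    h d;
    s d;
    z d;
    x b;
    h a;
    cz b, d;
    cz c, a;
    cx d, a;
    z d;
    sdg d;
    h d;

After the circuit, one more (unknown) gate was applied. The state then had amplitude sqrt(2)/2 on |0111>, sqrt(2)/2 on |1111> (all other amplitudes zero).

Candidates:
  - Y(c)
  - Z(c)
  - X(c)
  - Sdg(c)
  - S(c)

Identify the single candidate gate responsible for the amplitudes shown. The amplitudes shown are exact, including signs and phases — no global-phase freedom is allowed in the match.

The unique candidate consistent with the amplitudes is X(c).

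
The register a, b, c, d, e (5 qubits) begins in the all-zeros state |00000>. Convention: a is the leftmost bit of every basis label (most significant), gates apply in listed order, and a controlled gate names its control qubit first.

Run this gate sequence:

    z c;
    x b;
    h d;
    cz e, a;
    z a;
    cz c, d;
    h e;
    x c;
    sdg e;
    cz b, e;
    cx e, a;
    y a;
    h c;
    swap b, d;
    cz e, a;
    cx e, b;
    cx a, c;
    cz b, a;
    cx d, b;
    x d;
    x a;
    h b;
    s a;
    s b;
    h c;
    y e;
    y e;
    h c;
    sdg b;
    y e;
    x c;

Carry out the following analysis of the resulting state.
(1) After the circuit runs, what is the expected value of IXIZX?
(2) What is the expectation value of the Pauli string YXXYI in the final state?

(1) The expectation value of IXIZX is 0. Key observation: the block from step 24 through step 29 cancels to the identity and can be dropped.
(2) The observable YXXYI averages to 0.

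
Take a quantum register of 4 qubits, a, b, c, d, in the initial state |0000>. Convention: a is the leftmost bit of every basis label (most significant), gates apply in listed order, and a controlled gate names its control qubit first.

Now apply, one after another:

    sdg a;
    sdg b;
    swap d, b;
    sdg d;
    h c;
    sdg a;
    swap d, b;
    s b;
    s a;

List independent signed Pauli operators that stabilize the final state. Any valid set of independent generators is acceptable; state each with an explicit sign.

The final state is stabilized by the group generated by +IIXI, +ZIII, +IZII, +IIIZ; other independent generating sets are equally valid.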